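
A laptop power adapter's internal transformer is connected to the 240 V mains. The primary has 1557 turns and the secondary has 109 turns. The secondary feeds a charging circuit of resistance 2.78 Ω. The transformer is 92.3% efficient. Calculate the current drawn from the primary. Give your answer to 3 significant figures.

V_s = 240 × 109/1557 = 16.802 V.
I_s = V_s/R = 16.802/2.78 = 6.0437 A.
P_out = V_s I_s = 16.802 × 6.0437 = 101.54 W.
P_in = P_out/η = 101.54/0.923 = 110.01 W.
I_p = P_in/V_p = 110.01/240 = 0.458 A.

I_p ≈ 0.458 A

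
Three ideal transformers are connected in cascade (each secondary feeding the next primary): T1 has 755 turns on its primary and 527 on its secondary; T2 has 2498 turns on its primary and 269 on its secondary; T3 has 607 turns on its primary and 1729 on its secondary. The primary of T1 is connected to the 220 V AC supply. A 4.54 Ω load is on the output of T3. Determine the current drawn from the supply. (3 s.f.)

I_supply ≈ 2.22 A

After T1: V = 220.00 × 527/755 = 153.56 V.
After T2: V = 153.56 × 269/2498 = 16.537 V.
After T3: V = 16.537 × 1729/607 = 47.103 V.
I_load = 47.103/4.54 = 10.375 A, so P_out = 47.103 × 10.375 = 488.71 W.
All ideal ⇒ P_in = P_out, so I_supply = 488.71/220 = 2.22 A.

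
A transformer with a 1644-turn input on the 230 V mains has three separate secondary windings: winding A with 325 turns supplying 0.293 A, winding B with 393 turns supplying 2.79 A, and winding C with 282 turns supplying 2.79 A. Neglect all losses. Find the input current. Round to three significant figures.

V_A = 230 × 325/1644 = 45.468 V; V_B = 230 × 393/1644 = 54.982 V; V_C = 230 × 282/1644 = 39.453 V.
P_out = V_A I_A + V_B I_B + V_C I_C = 45.468×0.293 + 54.982×2.79 + 39.453×2.79 = 13.322 + 153.40 + 110.07 = 276.79 W.
Ideal ⇒ P_in = P_out, so I_in = P_out/V_in = 276.79/230 = 1.20 A.

I_in ≈ 1.20 A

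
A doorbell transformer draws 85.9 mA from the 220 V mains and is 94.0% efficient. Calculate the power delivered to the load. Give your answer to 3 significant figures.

P_out ≈ 17.8 W

P_in = V_p I_p = 220 × 0.0859 = 18.898 W.
P_out = η P_in = 0.940 × 18.898 = 17.8 W.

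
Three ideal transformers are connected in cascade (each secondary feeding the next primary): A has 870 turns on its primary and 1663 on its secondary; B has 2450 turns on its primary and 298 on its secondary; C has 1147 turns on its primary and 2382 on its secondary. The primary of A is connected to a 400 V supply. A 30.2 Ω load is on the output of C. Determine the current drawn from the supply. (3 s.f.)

After A: V = 400.00 × 1663/870 = 764.60 V.
After B: V = 764.60 × 298/2450 = 93.000 V.
After C: V = 93.000 × 2382/1147 = 193.14 V.
I_load = 193.14/30.2 = 6.3952 A, so P_out = 193.14 × 6.3952 = 1235.1 W.
All ideal ⇒ P_in = P_out, so I_supply = 1235.1/400 = 3.09 A.

I_supply ≈ 3.09 A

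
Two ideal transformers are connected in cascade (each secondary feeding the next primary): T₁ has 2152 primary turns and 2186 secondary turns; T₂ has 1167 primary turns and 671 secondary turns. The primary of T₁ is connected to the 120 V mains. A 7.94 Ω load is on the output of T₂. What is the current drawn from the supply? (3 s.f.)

I_supply ≈ 5.16 A

After T₁: V = 120.00 × 2186/2152 = 121.90 V.
After T₂: V = 121.90 × 671/1167 = 70.088 V.
I_load = 70.088/7.94 = 8.8271 A, so P_out = 70.088 × 8.8271 = 618.67 W.
All ideal ⇒ P_in = P_out, so I_supply = 618.67/120 = 5.16 A.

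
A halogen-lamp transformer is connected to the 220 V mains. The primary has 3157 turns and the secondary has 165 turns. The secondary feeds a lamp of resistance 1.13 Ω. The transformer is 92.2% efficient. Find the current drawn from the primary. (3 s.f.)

V_s = 220 × 165/3157 = 11.498 V.
I_s = V_s/R = 11.498/1.13 = 10.175 A.
P_out = V_s I_s = 11.498 × 10.175 = 117.00 W.
P_in = P_out/η = 117.00/0.922 = 126.90 W.
I_p = P_in/V_p = 126.90/220 = 0.577 A.

I_p ≈ 0.577 A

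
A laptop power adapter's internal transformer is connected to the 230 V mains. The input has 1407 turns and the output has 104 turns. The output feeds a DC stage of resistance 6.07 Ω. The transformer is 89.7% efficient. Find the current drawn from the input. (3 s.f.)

I_in ≈ 0.231 A

V_out = 230 × 104/1407 = 17.001 V.
I_out = V_out/R = 17.001/6.07 = 2.8008 A.
P_out = V_out I_out = 17.001 × 2.8008 = 47.615 W.
P_in = P_out/η = 47.615/0.897 = 53.083 W.
I_in = P_in/V_in = 53.083/230 = 0.231 A.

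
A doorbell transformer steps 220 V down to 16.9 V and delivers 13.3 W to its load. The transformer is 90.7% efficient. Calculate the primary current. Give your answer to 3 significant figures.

P_in = P_out/η = 13.3/0.907 = 14.664 W.
I_p = P_in/V_p = 14.664/220 = 0.0667 A.

I_p ≈ 0.0667 A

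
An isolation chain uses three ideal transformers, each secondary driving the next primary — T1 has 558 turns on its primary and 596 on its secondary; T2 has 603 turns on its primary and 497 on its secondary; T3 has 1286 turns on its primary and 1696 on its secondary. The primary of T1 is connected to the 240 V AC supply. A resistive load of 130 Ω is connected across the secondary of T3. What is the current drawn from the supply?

After T1: V = 240.00 × 596/558 = 256.34 V.
After T2: V = 256.34 × 497/603 = 211.28 V.
After T3: V = 211.28 × 1696/1286 = 278.64 V.
I_load = 278.64/130 = 2.1434 A, so P_out = 278.64 × 2.1434 = 597.24 W.
All ideal ⇒ P_in = P_out, so I_supply = 597.24/240 = 2.49 A.

I_supply ≈ 2.49 A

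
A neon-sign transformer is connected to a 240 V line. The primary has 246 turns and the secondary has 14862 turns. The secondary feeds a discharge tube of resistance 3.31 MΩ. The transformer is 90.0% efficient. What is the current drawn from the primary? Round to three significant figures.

I_p ≈ 0.294 A

V_s = 240 × 14862/246 = 14500 V.
I_s = V_s/R = 14500/(3.31×10^6) = 0.0043805 A.
P_out = V_s I_s = 14500 × 0.0043805 = 63.515 W.
P_in = P_out/η = 63.515/0.900 = 70.573 W.
I_p = P_in/V_p = 70.573/240 = 0.294 A.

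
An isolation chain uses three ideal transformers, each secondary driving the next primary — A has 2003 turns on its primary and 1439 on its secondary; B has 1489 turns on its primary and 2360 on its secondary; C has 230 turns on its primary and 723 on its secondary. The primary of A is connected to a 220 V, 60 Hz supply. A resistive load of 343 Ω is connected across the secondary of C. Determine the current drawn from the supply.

I_supply ≈ 8.22 A

Secondary of A: V = 220.00 × 1439/2003 = 158.05 V.
Secondary of B: V = 158.05 × 2360/1489 = 250.51 V.
Secondary of C: V = 250.51 × 723/230 = 787.46 V.
I_load = 787.46/343 = 2.2958 A, so P_out = 787.46 × 2.2958 = 1807.9 W.
All ideal ⇒ P_in = P_out, so I_supply = 1807.9/220 = 8.22 A.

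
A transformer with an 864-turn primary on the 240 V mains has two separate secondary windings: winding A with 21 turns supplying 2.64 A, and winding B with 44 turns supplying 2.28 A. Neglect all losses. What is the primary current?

I_p ≈ 0.180 A

V_A = 240 × 21/864 = 5.8333 V; V_B = 240 × 44/864 = 12.222 V.
P_out = V_A I_A + V_B I_B = 5.8333×2.64 + 12.222×2.28 = 15.400 + 27.867 = 43.267 W.
Ideal ⇒ P_in = P_out, so I_p = P_out/V_p = 43.267/240 = 0.180 A.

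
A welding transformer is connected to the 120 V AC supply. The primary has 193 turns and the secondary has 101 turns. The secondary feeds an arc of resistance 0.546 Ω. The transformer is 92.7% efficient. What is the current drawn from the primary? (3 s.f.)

V_s = 120 × 101/193 = 62.798 V.
I_s = V_s/R = 62.798/0.546 = 115.01 A.
P_out = V_s I_s = 62.798 × 115.01 = 7222.7 W.
P_in = P_out/η = 7222.7/0.927 = 7791.4 W.
I_p = P_in/V_p = 7791.4/120 = 64.9 A.

I_p ≈ 64.9 A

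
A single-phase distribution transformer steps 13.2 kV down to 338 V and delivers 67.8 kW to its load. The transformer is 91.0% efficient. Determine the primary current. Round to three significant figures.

I_p ≈ 5.64 A

P_in = P_out/η = 67800/0.910 = 74505 W.
I_p = P_in/V_p = 74505/13200 = 5.64 A.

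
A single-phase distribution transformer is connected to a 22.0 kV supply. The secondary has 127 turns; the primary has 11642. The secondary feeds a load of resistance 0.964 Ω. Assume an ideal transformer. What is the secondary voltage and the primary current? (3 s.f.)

V_s = V_p × N_s/N_p = 22000 × 127/11642 = 239.99 V.
I_s = V_s/R = 239.99/0.964 = 248.96 A.
I_p = I_s × N_s/N_p = 248.96 × 127/11642 = 2.72 A.

V_s ≈ 240 V, I_p ≈ 2.72 A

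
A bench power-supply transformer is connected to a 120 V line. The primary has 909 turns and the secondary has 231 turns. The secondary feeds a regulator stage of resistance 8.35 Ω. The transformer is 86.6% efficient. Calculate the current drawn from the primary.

V_s = 120 × 231/909 = 30.495 V.
I_s = V_s/R = 30.495/8.35 = 3.6521 A.
P_out = V_s I_s = 30.495 × 3.6521 = 111.37 W.
P_in = P_out/η = 111.37/0.866 = 128.60 W.
I_p = P_in/V_p = 128.60/120 = 1.07 A.

I_p ≈ 1.07 A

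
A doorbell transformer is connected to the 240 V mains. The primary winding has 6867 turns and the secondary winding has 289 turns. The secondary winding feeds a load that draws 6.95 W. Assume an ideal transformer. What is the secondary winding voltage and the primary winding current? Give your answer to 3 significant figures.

V_s = V_p × N_s/N_p = 240 × 289/6867 = 10.100 V.
I_s = P/V_s = 6.95/10.100 = 0.68809 A.
I_p = I_s × N_s/N_p = 0.68809 × 289/6867 = 0.0290 A.

V_s ≈ 10.1 V, I_p ≈ 0.0290 A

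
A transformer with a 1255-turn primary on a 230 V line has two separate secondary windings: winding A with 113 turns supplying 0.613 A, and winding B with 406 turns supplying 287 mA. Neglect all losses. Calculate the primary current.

V_A = 230 × 113/1255 = 20.709 V; V_B = 230 × 406/1255 = 74.406 V.
P_out = V_A I_A + V_B I_B = 20.709×0.613 + 74.406×0.287 = 12.695 + 21.355 = 34.049 W.
Ideal ⇒ P_in = P_out, so I_p = P_out/V_p = 34.049/230 = 0.148 A.

I_p ≈ 0.148 A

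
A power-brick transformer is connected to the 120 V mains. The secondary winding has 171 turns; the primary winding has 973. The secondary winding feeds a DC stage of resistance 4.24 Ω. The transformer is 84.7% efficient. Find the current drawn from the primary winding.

V_s = 120 × 171/973 = 21.089 V.
I_s = V_s/R = 21.089/4.24 = 4.9739 A.
P_out = V_s I_s = 21.089 × 4.9739 = 104.90 W.
P_in = P_out/η = 104.90/0.847 = 123.85 W.
I_p = P_in/V_p = 123.85/120 = 1.03 A.

I_p ≈ 1.03 A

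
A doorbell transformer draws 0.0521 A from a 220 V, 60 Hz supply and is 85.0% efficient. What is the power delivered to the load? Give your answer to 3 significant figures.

P_out ≈ 9.74 W

P_in = V_in I_in = 220 × 0.0521 = 11.462 W.
P_out = η P_in = 0.850 × 11.462 = 9.74 W.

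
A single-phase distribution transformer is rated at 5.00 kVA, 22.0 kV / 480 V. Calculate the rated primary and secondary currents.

I_p ≈ 0.227 A, I_s ≈ 10.4 A

I_p = S/V_p = 5000/22000 = 0.227 A.
I_s = S/V_s = 5000/480 = 10.4 A.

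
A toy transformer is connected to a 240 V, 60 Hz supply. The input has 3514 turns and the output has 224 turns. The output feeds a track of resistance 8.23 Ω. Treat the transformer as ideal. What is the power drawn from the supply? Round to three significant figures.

V_out = V_in × N_out/N_in = 240 × 224/3514 = 15.299 V.
I_out = V_out/R = 15.299/8.23 = 1.8589 A.
I_in = I_out × N_out/N_in = 1.8589 × 224/3514 = 0.11850 A.
P = V_in I_in = 240 × 0.11850 = 28.4 W.

P ≈ 28.4 W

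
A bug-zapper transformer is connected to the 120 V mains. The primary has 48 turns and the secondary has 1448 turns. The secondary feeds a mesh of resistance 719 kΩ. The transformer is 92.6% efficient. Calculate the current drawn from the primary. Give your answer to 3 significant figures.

I_p ≈ 0.164 A

V_s = 120 × 1448/48 = 3620.0 V.
I_s = V_s/R = 3620.0/719000 = 0.0050348 A.
P_out = V_s I_s = 3620.0 × 0.0050348 = 18.226 W.
P_in = P_out/η = 18.226/0.926 = 19.682 W.
I_p = P_in/V_p = 19.682/120 = 0.164 A.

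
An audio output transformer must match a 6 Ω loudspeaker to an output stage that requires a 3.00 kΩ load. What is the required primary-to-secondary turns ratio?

Z_p/Z_s = (N_p/N_s)², so N_p/N_s = √(3000/6) = √500 = 22.4.

N_p/N_s ≈ 22.4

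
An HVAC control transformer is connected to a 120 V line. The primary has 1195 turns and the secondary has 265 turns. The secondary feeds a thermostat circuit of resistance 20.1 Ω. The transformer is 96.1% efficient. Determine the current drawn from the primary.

I_p ≈ 0.306 A

V_s = 120 × 265/1195 = 26.611 V.
I_s = V_s/R = 26.611/20.1 = 1.3239 A.
P_out = V_s I_s = 26.611 × 1.3239 = 35.231 W.
P_in = P_out/η = 35.231/0.961 = 36.661 W.
I_p = P_in/V_p = 36.661/120 = 0.306 A.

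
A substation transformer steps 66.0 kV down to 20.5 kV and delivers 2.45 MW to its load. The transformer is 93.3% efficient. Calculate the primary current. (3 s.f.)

P_in = P_out/η = 2.45×10^6/0.933 = 2.6259×10^6 W.
I_p = P_in/V_p = 2.6259×10^6/66000 = 39.8 A.

I_p ≈ 39.8 A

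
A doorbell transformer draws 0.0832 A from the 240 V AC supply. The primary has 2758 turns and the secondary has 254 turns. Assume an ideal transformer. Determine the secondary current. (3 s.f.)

I_s/I_p = N_p/N_s, so I_s = 0.0832 × 2758/254 = 0.903 A.

I_s ≈ 0.903 A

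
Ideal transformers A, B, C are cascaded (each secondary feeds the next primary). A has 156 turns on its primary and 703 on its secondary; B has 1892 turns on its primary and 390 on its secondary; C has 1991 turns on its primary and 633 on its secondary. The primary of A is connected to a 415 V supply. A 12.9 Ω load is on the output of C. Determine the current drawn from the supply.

I_supply ≈ 2.81 A

After A: V = 415.00 × 703/156 = 1870.2 V.
After B: V = 1870.2 × 390/1892 = 385.50 V.
After C: V = 385.50 × 633/1991 = 122.56 V.
I_load = 122.56/12.9 = 9.5009 A, so P_out = 122.56 × 9.5009 = 1164.4 W.
All ideal ⇒ P_in = P_out, so I_supply = 1164.4/415 = 2.81 A.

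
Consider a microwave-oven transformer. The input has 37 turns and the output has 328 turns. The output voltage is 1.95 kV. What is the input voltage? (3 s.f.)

V_in/V_out = N_in/N_out, so V_in = 1950 × 37/328 = 220 V.

V_in ≈ 220 V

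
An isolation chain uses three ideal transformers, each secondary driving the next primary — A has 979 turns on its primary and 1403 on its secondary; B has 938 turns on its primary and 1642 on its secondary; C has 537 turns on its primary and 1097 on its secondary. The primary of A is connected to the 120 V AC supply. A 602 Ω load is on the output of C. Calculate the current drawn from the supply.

I_supply ≈ 5.24 A

Secondary of A: V = 120.00 × 1403/979 = 171.97 V.
Secondary of B: V = 171.97 × 1642/938 = 301.04 V.
Secondary of C: V = 301.04 × 1097/537 = 614.98 V.
I_load = 614.98/602 = 1.0216 A, so P_out = 614.98 × 1.0216 = 628.23 W.
All ideal ⇒ P_in = P_out, so I_supply = 628.23/120 = 5.24 A.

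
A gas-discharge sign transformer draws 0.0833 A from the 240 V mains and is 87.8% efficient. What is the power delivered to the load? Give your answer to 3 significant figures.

P_in = V_p I_p = 240 × 0.0833 = 19.992 W.
P_out = η P_in = 0.878 × 19.992 = 17.6 W.

P_out ≈ 17.6 W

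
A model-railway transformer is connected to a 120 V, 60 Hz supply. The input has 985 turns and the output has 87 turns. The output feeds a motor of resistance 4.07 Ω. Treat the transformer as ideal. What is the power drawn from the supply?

V_out = V_in × N_out/N_in = 120 × 87/985 = 10.599 V.
I_out = V_out/R = 10.599/4.07 = 2.6042 A.
I_in = I_out × N_out/N_in = 2.6042 × 87/985 = 0.23001 A.
P = V_in I_in = 120 × 0.23001 = 27.6 W.

P ≈ 27.6 W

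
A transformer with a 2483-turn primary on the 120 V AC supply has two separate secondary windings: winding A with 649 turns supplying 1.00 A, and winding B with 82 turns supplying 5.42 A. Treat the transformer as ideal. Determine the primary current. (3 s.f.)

V_A = 120 × 649/2483 = 31.365 V; V_B = 120 × 82/2483 = 3.9629 V.
P_out = V_A I_A + V_B I_B = 31.365×1.00 + 3.9629×5.42 = 31.365 + 21.479 = 52.844 W.
Ideal ⇒ P_in = P_out, so I_p = P_out/V_p = 52.844/120 = 0.440 A.

I_p ≈ 0.440 A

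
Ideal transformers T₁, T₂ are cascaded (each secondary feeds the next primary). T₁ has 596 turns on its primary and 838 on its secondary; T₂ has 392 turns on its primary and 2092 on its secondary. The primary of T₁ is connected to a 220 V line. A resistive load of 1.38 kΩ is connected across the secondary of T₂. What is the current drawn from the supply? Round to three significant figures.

After T₁: V = 220.00 × 838/596 = 309.33 V.
After T₂: V = 309.33 × 2092/392 = 1650.8 V.
I_load = 1650.8/1380 = 1.1962 A, so P_out = 1650.8 × 1.1962 = 1974.8 W.
All ideal ⇒ P_in = P_out, so I_supply = 1974.8/220 = 8.98 A.

I_supply ≈ 8.98 A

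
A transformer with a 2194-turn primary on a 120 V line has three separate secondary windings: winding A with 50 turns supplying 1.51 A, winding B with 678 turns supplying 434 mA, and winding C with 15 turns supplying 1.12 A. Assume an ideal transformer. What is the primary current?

V_A = 120 × 50/2194 = 2.7347 V; V_B = 120 × 678/2194 = 37.083 V; V_C = 120 × 15/2194 = 0.82042 V.
P_out = V_A I_A + V_B I_B + V_C I_C = 2.7347×1.51 + 37.083×0.434 + 0.82042×1.12 = 4.1294 + 16.094 + 0.91887 = 21.142 W.
Ideal ⇒ P_in = P_out, so I_p = P_out/V_p = 21.142/120 = 0.176 A.

I_p ≈ 0.176 A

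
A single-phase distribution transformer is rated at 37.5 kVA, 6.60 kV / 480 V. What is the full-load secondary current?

I_s = S/V_s = 37500/480 = 78.1 A.

I_s ≈ 78.1 A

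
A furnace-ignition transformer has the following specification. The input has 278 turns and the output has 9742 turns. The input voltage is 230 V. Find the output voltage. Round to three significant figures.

V_out/V_in = N_out/N_in, so V_out = 230 × 9742/278 = 8060 V.

V_out ≈ 8060 V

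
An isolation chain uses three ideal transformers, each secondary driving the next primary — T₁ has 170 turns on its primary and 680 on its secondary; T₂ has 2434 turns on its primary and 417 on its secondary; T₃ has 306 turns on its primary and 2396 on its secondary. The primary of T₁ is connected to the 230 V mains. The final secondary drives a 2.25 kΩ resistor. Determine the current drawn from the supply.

I_supply ≈ 2.94 A

After T₁: V = 230.00 × 680/170 = 920.00 V.
After T₂: V = 920.00 × 417/2434 = 157.62 V.
After T₃: V = 157.62 × 2396/306 = 1234.2 V.
I_load = 1234.2/2250 = 0.54851 A, so P_out = 1234.2 × 0.54851 = 676.95 W.
All ideal ⇒ P_in = P_out, so I_supply = 676.95/230 = 2.94 A.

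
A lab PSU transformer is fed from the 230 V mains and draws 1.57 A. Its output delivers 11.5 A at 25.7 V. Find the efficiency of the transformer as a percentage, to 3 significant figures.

P_in = 230 × 1.57 = 361.100 W.
P_out = 25.7 × 11.5 = 295.550 W.
η = P_out/P_in = 295.550/361.100 = 0.818.

η ≈ 81.8%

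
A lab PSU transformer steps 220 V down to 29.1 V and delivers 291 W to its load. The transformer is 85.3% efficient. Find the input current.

P_in = P_out/η = 291/0.853 = 341.15 W.
I_in = P_in/V_in = 341.15/220 = 1.55 A.

I_in ≈ 1.55 A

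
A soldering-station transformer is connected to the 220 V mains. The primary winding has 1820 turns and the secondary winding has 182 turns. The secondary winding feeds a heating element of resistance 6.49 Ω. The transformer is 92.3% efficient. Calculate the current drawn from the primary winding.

I_p ≈ 0.367 A

V_s = 220 × 182/1820 = 22.000 V.
I_s = V_s/R = 22.000/6.49 = 3.3898 A.
P_out = V_s I_s = 22.000 × 3.3898 = 74.576 W.
P_in = P_out/η = 74.576/0.923 = 80.798 W.
I_p = P_in/V_p = 80.798/220 = 0.367 A.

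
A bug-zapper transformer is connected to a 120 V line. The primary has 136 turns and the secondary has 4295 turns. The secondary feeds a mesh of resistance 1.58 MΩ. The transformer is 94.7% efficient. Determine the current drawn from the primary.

I_p ≈ 0.0800 A

V_s = 120 × 4295/136 = 3789.7 V.
I_s = V_s/R = 3789.7/(1.58×10^6) = 0.0023985 A.
P_out = V_s I_s = 3789.7 × 0.0023985 = 9.0898 W.
P_in = P_out/η = 9.0898/0.947 = 9.5985 W.
I_p = P_in/V_p = 9.5985/120 = 0.0800 A.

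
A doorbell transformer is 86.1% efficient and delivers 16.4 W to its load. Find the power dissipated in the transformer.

P_loss ≈ 2.65 W

P_in = P_out/η = 16.4/0.861 = 19.0476 W.
P_loss = P_in − P_out = 19.0476 − 16.4 = 2.65 W.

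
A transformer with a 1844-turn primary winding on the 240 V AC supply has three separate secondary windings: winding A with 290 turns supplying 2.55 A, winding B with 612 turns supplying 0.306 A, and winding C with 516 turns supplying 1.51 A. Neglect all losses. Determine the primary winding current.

V_A = 240 × 290/1844 = 37.744 V; V_B = 240 × 612/1844 = 79.653 V; V_C = 240 × 516/1844 = 67.158 V.
P_out = V_A I_A + V_B I_B + V_C I_C = 37.744×2.55 + 79.653×0.306 + 67.158×1.51 = 96.247 + 24.374 + 101.41 = 222.03 W.
Ideal ⇒ P_in = P_out, so I_p = P_out/V_p = 222.03/240 = 0.925 A.

I_p ≈ 0.925 A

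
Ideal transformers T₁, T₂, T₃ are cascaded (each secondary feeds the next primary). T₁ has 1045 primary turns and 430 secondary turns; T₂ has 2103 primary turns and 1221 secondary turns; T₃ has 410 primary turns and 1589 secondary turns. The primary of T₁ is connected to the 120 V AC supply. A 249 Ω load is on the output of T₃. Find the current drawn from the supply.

I_supply ≈ 0.413 A

After T₁: V = 120.00 × 430/1045 = 49.378 V.
After T₂: V = 49.378 × 1221/2103 = 28.669 V.
After T₃: V = 28.669 × 1589/410 = 111.11 V.
I_load = 111.11/249 = 0.44622 A, so P_out = 111.11 × 0.44622 = 49.579 W.
All ideal ⇒ P_in = P_out, so I_supply = 49.579/120 = 0.413 A.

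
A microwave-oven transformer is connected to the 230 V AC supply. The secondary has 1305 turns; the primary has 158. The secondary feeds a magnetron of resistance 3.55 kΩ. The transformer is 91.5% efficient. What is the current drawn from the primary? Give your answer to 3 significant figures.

V_s = 230 × 1305/158 = 1899.7 V.
I_s = V_s/R = 1899.7/3550 = 0.53512 A.
P_out = V_s I_s = 1899.7 × 0.53512 = 1016.6 W.
P_in = P_out/η = 1016.6/0.915 = 1111.0 W.
I_p = P_in/V_p = 1111.0/230 = 4.83 A.

I_p ≈ 4.83 A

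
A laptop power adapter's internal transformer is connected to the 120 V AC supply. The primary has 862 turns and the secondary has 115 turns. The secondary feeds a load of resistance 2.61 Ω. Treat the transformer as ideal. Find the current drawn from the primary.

V_s = V_p × N_s/N_p = 120 × 115/862 = 16.009 V.
I_s = V_s/R = 16.009/2.61 = 6.1338 A.
For an ideal transformer I_p N_p = I_s N_s, so I_p = 6.1338 × 115/862 = 0.818 A.

I_p ≈ 0.818 A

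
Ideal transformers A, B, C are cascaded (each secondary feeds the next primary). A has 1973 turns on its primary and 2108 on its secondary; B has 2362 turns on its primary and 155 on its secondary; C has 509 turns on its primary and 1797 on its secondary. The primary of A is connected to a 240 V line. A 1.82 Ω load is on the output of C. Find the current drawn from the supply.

I_supply ≈ 8.08 A

Secondary of A: V = 240.00 × 2108/1973 = 256.42 V.
Secondary of B: V = 256.42 × 155/2362 = 16.827 V.
Secondary of C: V = 16.827 × 1797/509 = 59.407 V.
I_load = 59.407/1.82 = 32.641 A, so P_out = 59.407 × 32.641 = 1939.1 W.
All ideal ⇒ P_in = P_out, so I_supply = 1939.1/240 = 8.08 A.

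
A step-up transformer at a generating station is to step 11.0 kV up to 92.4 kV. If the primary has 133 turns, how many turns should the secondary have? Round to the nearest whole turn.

N_s/N_p = V_s/V_p, so N_s = 133 × 92400/11000 = 1117.2 ≈ 1117 turns.

N_s = 1117 turns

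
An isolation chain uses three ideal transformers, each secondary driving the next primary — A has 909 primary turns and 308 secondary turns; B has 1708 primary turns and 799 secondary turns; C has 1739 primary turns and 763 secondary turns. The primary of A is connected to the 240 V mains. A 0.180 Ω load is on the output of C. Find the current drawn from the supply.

I_supply ≈ 6.45 A

Secondary of A: V = 240.00 × 308/909 = 81.320 V.
Secondary of B: V = 81.320 × 799/1708 = 38.041 V.
Secondary of C: V = 38.041 × 763/1739 = 16.691 V.
I_load = 16.691/0.180 = 92.728 A, so P_out = 16.691 × 92.728 = 1547.7 W.
All ideal ⇒ P_in = P_out, so I_supply = 1547.7/240 = 6.45 A.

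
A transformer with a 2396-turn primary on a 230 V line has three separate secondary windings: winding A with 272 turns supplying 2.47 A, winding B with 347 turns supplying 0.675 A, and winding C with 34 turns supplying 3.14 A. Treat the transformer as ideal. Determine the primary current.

I_p ≈ 0.423 A

V_A = 230 × 272/2396 = 26.110 V; V_B = 230 × 347/2396 = 33.310 V; V_C = 230 × 34/2396 = 3.2638 V.
P_out = V_A I_A + V_B I_B + V_C I_C = 26.110×2.47 + 33.310×0.675 + 3.2638×3.14 = 64.492 + 22.484 + 10.248 = 97.224 W.
Ideal ⇒ P_in = P_out, so I_p = P_out/V_p = 97.224/230 = 0.423 A.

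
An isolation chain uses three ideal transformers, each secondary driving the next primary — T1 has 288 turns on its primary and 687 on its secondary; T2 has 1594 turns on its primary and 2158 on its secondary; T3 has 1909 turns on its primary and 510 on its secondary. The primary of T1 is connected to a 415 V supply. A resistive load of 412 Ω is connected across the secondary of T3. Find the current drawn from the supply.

I_supply ≈ 0.750 A

After T1: V = 415.00 × 687/288 = 989.95 V.
After T2: V = 989.95 × 2158/1594 = 1340.2 V.
After T3: V = 1340.2 × 510/1909 = 358.05 V.
I_load = 358.05/412 = 0.86905 A, so P_out = 358.05 × 0.86905 = 311.16 W.
All ideal ⇒ P_in = P_out, so I_supply = 311.16/415 = 0.750 A.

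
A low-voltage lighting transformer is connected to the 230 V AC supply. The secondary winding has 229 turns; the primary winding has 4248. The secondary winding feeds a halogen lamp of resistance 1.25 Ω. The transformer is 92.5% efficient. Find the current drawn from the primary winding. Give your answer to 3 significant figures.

I_p ≈ 0.578 A

V_s = 230 × 229/4248 = 12.399 V.
I_s = V_s/R = 12.399/1.25 = 9.9190 A.
P_out = V_s I_s = 12.399 × 9.9190 = 122.98 W.
P_in = P_out/η = 122.98/0.925 = 132.96 W.
I_p = P_in/V_p = 132.96/230 = 0.578 A.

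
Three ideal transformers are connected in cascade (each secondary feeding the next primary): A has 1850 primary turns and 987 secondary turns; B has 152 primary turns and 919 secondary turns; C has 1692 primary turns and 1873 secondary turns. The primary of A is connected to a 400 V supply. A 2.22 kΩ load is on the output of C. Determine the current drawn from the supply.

After A: V = 400.00 × 987/1850 = 213.41 V.
After B: V = 213.41 × 919/152 = 1290.3 V.
After C: V = 1290.3 × 1873/1692 = 1428.3 V.
I_load = 1428.3/2220 = 0.64337 A, so P_out = 1428.3 × 0.64337 = 918.92 W.
All ideal ⇒ P_in = P_out, so I_supply = 918.92/400 = 2.30 A.

I_supply ≈ 2.30 A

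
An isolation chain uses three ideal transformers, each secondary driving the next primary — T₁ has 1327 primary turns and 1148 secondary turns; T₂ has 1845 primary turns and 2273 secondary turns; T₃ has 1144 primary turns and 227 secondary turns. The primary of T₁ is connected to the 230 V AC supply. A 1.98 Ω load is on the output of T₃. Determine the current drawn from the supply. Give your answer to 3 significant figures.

After T₁: V = 230.00 × 1148/1327 = 198.98 V.
After T₂: V = 198.98 × 2273/1845 = 245.13 V.
After T₃: V = 245.13 × 227/1144 = 48.641 V.
I_load = 48.641/1.98 = 24.566 A, so P_out = 48.641 × 24.566 = 1194.9 W.
All ideal ⇒ P_in = P_out, so I_supply = 1194.9/230 = 5.20 A.

I_supply ≈ 5.20 A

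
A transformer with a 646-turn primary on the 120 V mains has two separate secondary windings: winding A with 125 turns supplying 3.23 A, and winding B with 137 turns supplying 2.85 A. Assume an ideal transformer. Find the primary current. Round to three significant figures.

I_p ≈ 1.23 A

V_A = 120 × 125/646 = 23.220 V; V_B = 120 × 137/646 = 25.449 V.
P_out = V_A I_A + V_B I_B = 23.220×3.23 + 25.449×2.85 = 75.000 + 72.529 = 147.53 W.
Ideal ⇒ P_in = P_out, so I_p = P_out/V_p = 147.53/120 = 1.23 A.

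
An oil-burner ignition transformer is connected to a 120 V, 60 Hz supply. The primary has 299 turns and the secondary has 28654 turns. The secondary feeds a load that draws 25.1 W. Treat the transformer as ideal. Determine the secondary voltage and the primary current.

V_s ≈ 11500 V, I_p ≈ 0.209 A

V_s = V_p × N_s/N_p = 120 × 28654/299 = 11500 V.
I_s = P/V_s = 25.1/11500 = 0.0021826 A.
I_p = I_s × N_s/N_p = 0.0021826 × 28654/299 = 0.209 A.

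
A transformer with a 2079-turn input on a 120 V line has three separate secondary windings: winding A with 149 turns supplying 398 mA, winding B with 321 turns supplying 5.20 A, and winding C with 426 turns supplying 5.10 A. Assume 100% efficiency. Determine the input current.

V_A = 120 × 149/2079 = 8.6003 V; V_B = 120 × 321/2079 = 18.528 V; V_C = 120 × 426/2079 = 24.589 V.
P_out = V_A I_A + V_B I_B + V_C I_C = 8.6003×0.398 + 18.528×5.20 + 24.589×5.10 = 3.4229 + 96.346 + 125.40 = 225.17 W.
Ideal ⇒ P_in = P_out, so I_in = P_out/V_in = 225.17/120 = 1.88 A.

I_in ≈ 1.88 A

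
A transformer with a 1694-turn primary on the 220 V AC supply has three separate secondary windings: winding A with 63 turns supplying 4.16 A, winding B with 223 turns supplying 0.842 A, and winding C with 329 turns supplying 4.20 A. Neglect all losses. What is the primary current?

I_p ≈ 1.08 A

V_A = 220 × 63/1694 = 8.1818 V; V_B = 220 × 223/1694 = 28.961 V; V_C = 220 × 329/1694 = 42.727 V.
P_out = V_A I_A + V_B I_B + V_C I_C = 8.1818×4.16 + 28.961×0.842 + 42.727×4.20 = 34.036 + 24.385 + 179.45 = 237.88 W.
Ideal ⇒ P_in = P_out, so I_p = P_out/V_p = 237.88/220 = 1.08 A.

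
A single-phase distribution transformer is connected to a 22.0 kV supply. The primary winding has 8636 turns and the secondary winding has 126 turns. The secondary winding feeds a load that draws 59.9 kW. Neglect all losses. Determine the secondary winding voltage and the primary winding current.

V_s ≈ 321 V, I_p ≈ 2.72 A

V_s = V_p × N_s/N_p = 22000 × 126/8636 = 320.98 V.
I_s = P/V_s = 59900/320.98 = 186.61 A.
I_p = I_s × N_s/N_p = 186.61 × 126/8636 = 2.72 A.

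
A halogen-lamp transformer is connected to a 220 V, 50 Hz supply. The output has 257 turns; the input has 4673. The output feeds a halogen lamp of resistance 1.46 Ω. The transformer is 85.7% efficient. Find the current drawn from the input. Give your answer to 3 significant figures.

I_in ≈ 0.532 A

V_out = 220 × 257/4673 = 12.099 V.
I_out = V_out/R = 12.099/1.46 = 8.2872 A.
P_out = V_out I_out = 12.099 × 8.2872 = 100.27 W.
P_in = P_out/η = 100.27/0.857 = 117.00 W.
I_in = P_in/V_in = 117.00/220 = 0.532 A.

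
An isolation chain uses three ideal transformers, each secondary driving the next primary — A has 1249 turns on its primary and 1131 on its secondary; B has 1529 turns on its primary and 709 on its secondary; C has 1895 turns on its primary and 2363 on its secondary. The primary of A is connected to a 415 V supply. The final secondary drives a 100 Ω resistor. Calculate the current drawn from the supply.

I_supply ≈ 1.14 A

After A: V = 415.00 × 1131/1249 = 375.79 V.
After B: V = 375.79 × 709/1529 = 174.26 V.
After C: V = 174.26 × 2363/1895 = 217.29 V.
I_load = 217.29/100 = 2.1729 A, so P_out = 217.29 × 2.1729 = 472.15 W.
All ideal ⇒ P_in = P_out, so I_supply = 472.15/415 = 1.14 A.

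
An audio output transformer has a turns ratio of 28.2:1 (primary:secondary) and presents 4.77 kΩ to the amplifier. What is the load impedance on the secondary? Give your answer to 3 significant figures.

Z_s ≈ 6.00 Ω

Z_s = Z_p/(N_p/N_s)² = 4770/28.2² = 6.00 Ω.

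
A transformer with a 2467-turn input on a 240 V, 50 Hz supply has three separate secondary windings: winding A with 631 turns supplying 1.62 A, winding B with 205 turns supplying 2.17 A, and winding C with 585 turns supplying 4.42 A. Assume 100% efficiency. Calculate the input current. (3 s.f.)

I_in ≈ 1.64 A

V_A = 240 × 631/2467 = 61.386 V; V_B = 240 × 205/2467 = 19.943 V; V_C = 240 × 585/2467 = 56.911 V.
P_out = V_A I_A + V_B I_B + V_C I_C = 61.386×1.62 + 19.943×2.17 + 56.911×4.42 = 99.446 + 43.277 + 251.55 = 394.27 W.
Ideal ⇒ P_in = P_out, so I_in = P_out/V_in = 394.27/240 = 1.64 A.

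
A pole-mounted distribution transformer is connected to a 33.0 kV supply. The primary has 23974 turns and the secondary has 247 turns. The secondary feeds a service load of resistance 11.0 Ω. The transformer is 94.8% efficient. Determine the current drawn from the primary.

I_p ≈ 0.336 A

V_s = 33000 × 247/23974 = 339.99 V.
I_s = V_s/R = 339.99/11.0 = 30.908 A.
P_out = V_s I_s = 339.99 × 30.908 = 10509 W.
P_in = P_out/η = 10509/0.948 = 11085 W.
I_p = P_in/V_p = 11085/33000 = 0.336 A.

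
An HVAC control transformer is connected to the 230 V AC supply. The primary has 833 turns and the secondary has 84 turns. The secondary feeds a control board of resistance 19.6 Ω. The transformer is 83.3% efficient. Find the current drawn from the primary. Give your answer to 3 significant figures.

I_p ≈ 0.143 A

V_s = 230 × 84/833 = 23.193 V.
I_s = V_s/R = 23.193/19.6 = 1.1833 A.
P_out = V_s I_s = 23.193 × 1.1833 = 27.445 W.
P_in = P_out/η = 27.445/0.833 = 32.948 W.
I_p = P_in/V_p = 32.948/230 = 0.143 A.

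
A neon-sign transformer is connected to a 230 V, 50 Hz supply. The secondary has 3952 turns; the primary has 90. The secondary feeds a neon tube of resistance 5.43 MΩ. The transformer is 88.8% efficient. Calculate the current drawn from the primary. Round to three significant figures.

I_p ≈ 0.0920 A

V_s = 230 × 3952/90 = 10100 V.
I_s = V_s/R = 10100/(5.43×10^6) = 0.0018600 A.
P_out = V_s I_s = 10100 × 0.0018600 = 18.785 W.
P_in = P_out/η = 18.785/0.888 = 21.154 W.
I_p = P_in/V_p = 21.154/230 = 0.0920 A.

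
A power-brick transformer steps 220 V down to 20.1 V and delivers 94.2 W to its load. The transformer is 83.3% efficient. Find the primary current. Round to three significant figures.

I_p ≈ 0.514 A

P_in = P_out/η = 94.2/0.833 = 113.09 W.
I_p = P_in/V_p = 113.09/220 = 0.514 A.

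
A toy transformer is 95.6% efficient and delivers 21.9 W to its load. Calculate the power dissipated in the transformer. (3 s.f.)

P_in = P_out/η = 21.9/0.956 = 22.9079 W.
P_loss = P_in − P_out = 22.9079 − 21.9 = 1.01 W.

P_loss ≈ 1.01 W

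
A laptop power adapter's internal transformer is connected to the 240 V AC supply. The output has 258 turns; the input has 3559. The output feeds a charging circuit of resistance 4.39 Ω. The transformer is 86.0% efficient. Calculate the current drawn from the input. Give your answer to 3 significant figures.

V_out = 240 × 258/3559 = 17.398 V.
I_out = V_out/R = 17.398/4.39 = 3.9631 A.
P_out = V_out I_out = 17.398 × 3.9631 = 68.951 W.
P_in = P_out/η = 68.951/0.860 = 80.176 W.
I_in = P_in/V_in = 80.176/240 = 0.334 A.

I_in ≈ 0.334 A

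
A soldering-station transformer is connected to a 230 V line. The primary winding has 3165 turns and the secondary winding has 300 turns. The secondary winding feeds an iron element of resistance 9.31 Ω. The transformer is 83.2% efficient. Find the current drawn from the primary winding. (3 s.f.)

V_s = 230 × 300/3165 = 21.801 V.
I_s = V_s/R = 21.801/9.31 = 2.3417 A.
P_out = V_s I_s = 21.801 × 2.3417 = 51.051 W.
P_in = P_out/η = 51.051/0.832 = 61.359 W.
I_p = P_in/V_p = 61.359/230 = 0.267 A.

I_p ≈ 0.267 A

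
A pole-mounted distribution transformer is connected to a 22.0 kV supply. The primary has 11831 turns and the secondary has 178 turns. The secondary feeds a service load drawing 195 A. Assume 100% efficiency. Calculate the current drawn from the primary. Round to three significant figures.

I_p ≈ 2.93 A

For an ideal transformer I_p N_p = I_s N_s, so I_p = 195 × 178/11831 = 2.93 A.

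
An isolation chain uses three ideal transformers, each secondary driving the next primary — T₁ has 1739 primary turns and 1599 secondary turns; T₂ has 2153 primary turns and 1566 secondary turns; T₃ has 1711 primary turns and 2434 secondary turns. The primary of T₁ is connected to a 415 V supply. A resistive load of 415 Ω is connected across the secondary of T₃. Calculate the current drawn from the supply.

I_supply ≈ 0.905 A

Secondary of T₁: V = 415.00 × 1599/1739 = 381.59 V.
Secondary of T₂: V = 381.59 × 1566/2153 = 277.55 V.
Secondary of T₃: V = 277.55 × 2434/1711 = 394.83 V.
I_load = 394.83/415 = 0.95141 A, so P_out = 394.83 × 0.95141 = 375.65 W.
All ideal ⇒ P_in = P_out, so I_supply = 375.65/415 = 0.905 A.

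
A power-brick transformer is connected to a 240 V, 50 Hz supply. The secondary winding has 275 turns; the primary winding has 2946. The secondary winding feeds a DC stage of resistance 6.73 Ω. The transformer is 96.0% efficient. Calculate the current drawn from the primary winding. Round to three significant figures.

I_p ≈ 0.324 A

V_s = 240 × 275/2946 = 22.403 V.
I_s = V_s/R = 22.403/6.73 = 3.3289 A.
P_out = V_s I_s = 22.403 × 3.3289 = 74.577 W.
P_in = P_out/η = 74.577/0.960 = 77.685 W.
I_p = P_in/V_p = 77.685/240 = 0.324 A.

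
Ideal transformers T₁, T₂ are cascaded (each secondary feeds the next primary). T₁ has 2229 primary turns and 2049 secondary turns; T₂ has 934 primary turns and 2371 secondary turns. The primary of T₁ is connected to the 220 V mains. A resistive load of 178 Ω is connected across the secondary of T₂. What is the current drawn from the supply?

After T₁: V = 220.00 × 2049/2229 = 202.23 V.
After T₂: V = 202.23 × 2371/934 = 513.38 V.
I_load = 513.38/178 = 2.8842 A, so P_out = 513.38 × 2.8842 = 1480.7 W.
All ideal ⇒ P_in = P_out, so I_supply = 1480.7/220 = 6.73 A.

I_supply ≈ 6.73 A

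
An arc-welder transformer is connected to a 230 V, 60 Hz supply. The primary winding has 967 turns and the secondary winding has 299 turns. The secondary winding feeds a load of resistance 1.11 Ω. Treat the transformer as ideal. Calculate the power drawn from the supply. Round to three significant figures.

P ≈ 4560 W

V_s = V_p × N_s/N_p = 230 × 299/967 = 71.117 V.
I_s = V_s/R = 71.117/1.11 = 64.069 A.
I_p = I_s × N_s/N_p = 64.069 × 299/967 = 19.810 A.
P = V_p I_p = 230 × 19.810 = 4560 W.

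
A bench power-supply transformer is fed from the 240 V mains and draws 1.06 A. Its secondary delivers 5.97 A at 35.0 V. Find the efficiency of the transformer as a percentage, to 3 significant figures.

η ≈ 82.1%

P_in = 240 × 1.06 = 254.400 W.
P_out = 35.0 × 5.97 = 208.950 W.
η = P_out/P_in = 208.950/254.400 = 0.821.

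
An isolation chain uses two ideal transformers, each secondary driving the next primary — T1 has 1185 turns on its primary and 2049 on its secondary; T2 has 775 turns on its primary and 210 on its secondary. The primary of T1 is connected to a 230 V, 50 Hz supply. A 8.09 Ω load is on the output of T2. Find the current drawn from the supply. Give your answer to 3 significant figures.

I_supply ≈ 6.24 A

Secondary of T1: V = 230.00 × 2049/1185 = 397.70 V.
Secondary of T2: V = 397.70 × 210/775 = 107.76 V.
I_load = 107.76/8.09 = 13.320 A, so P_out = 107.76 × 13.320 = 1435.5 W.
All ideal ⇒ P_in = P_out, so I_supply = 1435.5/230 = 6.24 A.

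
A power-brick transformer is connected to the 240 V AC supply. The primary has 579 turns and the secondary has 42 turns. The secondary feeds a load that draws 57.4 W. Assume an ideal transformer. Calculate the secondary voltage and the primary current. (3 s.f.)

V_s = V_p × N_s/N_p = 240 × 42/579 = 17.409 V.
I_s = P/V_s = 57.4/17.409 = 3.2971 A.
I_p = I_s × N_s/N_p = 3.2971 × 42/579 = 0.239 A.

V_s ≈ 17.4 V, I_p ≈ 0.239 A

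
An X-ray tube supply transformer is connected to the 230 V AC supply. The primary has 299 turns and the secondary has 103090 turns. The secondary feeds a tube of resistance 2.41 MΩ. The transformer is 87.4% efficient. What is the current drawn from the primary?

I_p ≈ 13.0 A

V_s = 230 × 103090/299 = 79300 V.
I_s = V_s/R = 79300/(2.41×10^6) = 0.032905 A.
P_out = V_s I_s = 79300 × 0.032905 = 2609.3 W.
P_in = P_out/η = 2609.3/0.874 = 2985.5 W.
I_p = P_in/V_p = 2985.5/230 = 13.0 A.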